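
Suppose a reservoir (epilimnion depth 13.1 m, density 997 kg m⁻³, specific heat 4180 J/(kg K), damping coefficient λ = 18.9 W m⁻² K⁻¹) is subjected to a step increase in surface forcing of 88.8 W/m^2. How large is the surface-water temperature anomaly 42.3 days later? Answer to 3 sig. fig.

3.37 K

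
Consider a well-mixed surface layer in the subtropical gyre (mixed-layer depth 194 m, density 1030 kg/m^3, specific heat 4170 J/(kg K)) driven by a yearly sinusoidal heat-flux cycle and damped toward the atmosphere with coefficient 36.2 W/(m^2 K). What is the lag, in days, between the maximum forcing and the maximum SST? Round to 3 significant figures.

78.8 days

Areal heat capacity C = ρ c_p D = 1030 × 4170 × 194 = 8.33×10^8 J/(m^2 K).
ω = 2π / 3.15×10^7 s = 1.99×10^-7 s⁻¹.
Phase lag φ = arctan(Cω/λ) = arctan(166/36.2) = 1.36 rad.
Time lag = φ / ω = 1.36 / 1.99×10^-7 = 6.81×10^6 s = 78.8 days.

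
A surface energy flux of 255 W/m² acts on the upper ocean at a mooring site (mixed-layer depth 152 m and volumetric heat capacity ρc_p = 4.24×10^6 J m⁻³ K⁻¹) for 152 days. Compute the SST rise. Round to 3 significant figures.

Areal heat capacity C = ρc_p × D = 4.24×10^6 × 152 = 6.44×10^8 J/(m²·K).
Net heat input Q = F Δt = 255 × (152 days × 86400 s/day) = 3.35×10^9 J/m².
ΔT = Q / C = 3.35×10^9 / 6.44×10^8 = 5.20 K.

5.20 K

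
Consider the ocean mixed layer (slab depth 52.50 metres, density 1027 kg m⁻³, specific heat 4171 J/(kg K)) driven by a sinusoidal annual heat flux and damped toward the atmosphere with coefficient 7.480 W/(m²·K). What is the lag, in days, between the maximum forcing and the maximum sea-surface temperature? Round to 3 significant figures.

Areal heat capacity C = ρ c_p D = 1027 × 4171 × 52.50 = 2.25×10^8 J/(m²·K).
ω = 2π / 3.15×10^7 s = 1.99×10^-7 s⁻¹.
Phase lag φ = arctan(Cω/λ) = arctan(44.8/7.480) = 1.41 rad.
Time lag = φ / ω = 1.41 / 1.99×10^-7 = 7.05×10^6 s = 81.6 days.

81.6 days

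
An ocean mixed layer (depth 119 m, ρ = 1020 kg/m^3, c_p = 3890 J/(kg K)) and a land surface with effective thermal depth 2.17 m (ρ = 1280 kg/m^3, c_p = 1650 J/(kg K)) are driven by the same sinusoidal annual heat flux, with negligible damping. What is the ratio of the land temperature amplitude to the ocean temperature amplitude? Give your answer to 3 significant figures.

103

C_ocean = 1020 × 3890 × 119 = 4.72×10^8 J/(m²·K).
C_land = 1280 × 1650 × 2.17 = 4.58×10^6 J/(m²·K).
Undamped amplitude ∝ 1/C, so A_land/A_ocean = C_ocean/C_land = 103.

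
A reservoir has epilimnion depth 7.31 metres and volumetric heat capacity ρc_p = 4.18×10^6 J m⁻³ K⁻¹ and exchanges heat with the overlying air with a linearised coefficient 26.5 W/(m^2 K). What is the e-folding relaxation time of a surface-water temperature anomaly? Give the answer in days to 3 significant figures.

Areal heat capacity C = ρc_p × D = 4.18×10^6 × 7.31 = 3.06×10^7 J/(m²·K).
Relaxation time τ = C / λ = 3.06×10^7 / 26.5 = 1.15×10^6 s.
In days: 1.15×10^6 s / (86400 s/day) = 13.3 days.

13.3 days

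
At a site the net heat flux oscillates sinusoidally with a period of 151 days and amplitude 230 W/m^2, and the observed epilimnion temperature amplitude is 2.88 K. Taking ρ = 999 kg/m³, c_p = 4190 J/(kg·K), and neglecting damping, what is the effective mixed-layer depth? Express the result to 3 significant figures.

39.6 m

ω = 2π / 1.30×10^7 s = 4.82×10^-7 s⁻¹.
Required C = F₀ / (A ω) = 230 / (2.88 × 4.82×10^-7) = 1.66×10^8 J/(m²·K).
D = C / (ρ c_p) = 1.66×10^8 / (999 × 4190) = 39.6 m.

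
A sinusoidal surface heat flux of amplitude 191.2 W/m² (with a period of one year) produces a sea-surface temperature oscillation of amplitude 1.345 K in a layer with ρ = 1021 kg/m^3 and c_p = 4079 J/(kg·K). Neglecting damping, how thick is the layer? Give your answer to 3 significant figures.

ω = 2π / 3.15×10^7 s = 1.99×10^-7 s⁻¹.
Required C = F₀ / (A ω) = 191.2 / (1.345 × 1.99×10^-7) = 7.13×10^8 J/(m²·K).
D = C / (ρ c_p) = 7.13×10^8 / (1021 × 4079) = 171 m.

171 m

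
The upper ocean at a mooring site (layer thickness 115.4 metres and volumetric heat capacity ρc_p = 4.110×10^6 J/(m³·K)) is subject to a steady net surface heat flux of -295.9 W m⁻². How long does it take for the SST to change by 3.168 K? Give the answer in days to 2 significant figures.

Areal heat capacity C = ρc_p × D = 4.110×10^6 × 115.4 = 4.74×10^8 J/(m²·K).
Time required: Δt = C ΔT / F = 4.74×10^8 × -3.168 / -295.9 = 5.08×10^6 s.
In days: 5.08×10^6 s / (86400 s/day) = 58.8 days.

59 days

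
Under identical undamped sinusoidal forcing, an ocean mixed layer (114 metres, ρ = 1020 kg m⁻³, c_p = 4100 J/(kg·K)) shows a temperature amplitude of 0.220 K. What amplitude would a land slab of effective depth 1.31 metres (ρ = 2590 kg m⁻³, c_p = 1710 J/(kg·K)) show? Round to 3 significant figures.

C_ocean = 4.77×10^8 J/(m²·K); C_land = 5.80×10^6 J/(m²·K).
A ∝ 1/C ⇒ A_land = A_ocean × C_ocean/C_land = 0.220 × 82.2 = 18.1 K.

18.1 K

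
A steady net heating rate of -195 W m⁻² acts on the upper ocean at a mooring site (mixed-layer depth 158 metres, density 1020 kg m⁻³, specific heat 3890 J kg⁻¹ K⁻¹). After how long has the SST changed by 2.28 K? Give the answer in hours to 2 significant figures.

2000 hours

Areal heat capacity C = ρ c_p D = 1020 × 3890 × 158 = 6.27×10^8 J m⁻² K⁻¹.
Time required: Δt = C ΔT / F = 6.27×10^8 × -2.28 / -195 = 7.33×10^6 s.
In hours: 7.33×10^6 s / (3600 s/hour) = 2040 hours.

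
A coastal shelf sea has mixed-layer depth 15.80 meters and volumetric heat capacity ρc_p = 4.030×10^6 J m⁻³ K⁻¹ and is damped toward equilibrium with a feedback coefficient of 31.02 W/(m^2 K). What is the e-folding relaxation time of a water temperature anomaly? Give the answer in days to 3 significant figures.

Areal heat capacity C = ρc_p × D = 4.030×10^6 × 15.80 = 6.37×10^7 J m⁻² K⁻¹.
Relaxation time τ = C / λ = 6.37×10^7 / 31.02 = 2.05×10^6 s.
In days: 2.05×10^6 s / (86400 s/day) = 23.8 days.

23.8 days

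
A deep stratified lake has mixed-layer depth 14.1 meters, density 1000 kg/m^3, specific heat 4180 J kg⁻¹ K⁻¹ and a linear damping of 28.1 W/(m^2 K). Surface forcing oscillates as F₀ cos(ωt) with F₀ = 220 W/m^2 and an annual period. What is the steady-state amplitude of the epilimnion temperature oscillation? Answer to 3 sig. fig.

7.22 K

Areal heat capacity C = ρ c_p D = 1000 × 4180 × 14.1 = 5.89×10^7 J m⁻² K⁻¹.
Angular frequency ω = 2π / T = 2π / 3.15×10^7 s = 1.99×10^-7 s⁻¹.
√((Cω)² + λ²) = √((11.7)² + 28.1²) = 30.5 W/(m²·K).
Amplitude A = F₀ / √((Cω)²+λ²) = 220 / 30.5 = 7.22 K.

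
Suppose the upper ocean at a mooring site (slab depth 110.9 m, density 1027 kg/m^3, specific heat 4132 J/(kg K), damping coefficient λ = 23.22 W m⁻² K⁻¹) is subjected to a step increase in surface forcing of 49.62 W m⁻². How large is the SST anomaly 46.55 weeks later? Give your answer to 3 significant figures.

1.60 K

Areal heat capacity C = ρ c_p D = 1027 × 4132 × 110.9 = 4.71×10^8 J/(m²·K).
τ = C / λ = 4.71×10^8 / 23.22 = 2.03×10^7 s.
Equilibrium anomaly ΔT_eq = F / λ = 49.62 / 23.22 = 2.14 K.
t = 46.55 weeks = 2.82×10^7 s, so t/τ = 1.39.
ΔT(t) = ΔT_eq (1 − e^(−t/τ)) = 2.14 × (1 − e^−1.39) = 1.60 K.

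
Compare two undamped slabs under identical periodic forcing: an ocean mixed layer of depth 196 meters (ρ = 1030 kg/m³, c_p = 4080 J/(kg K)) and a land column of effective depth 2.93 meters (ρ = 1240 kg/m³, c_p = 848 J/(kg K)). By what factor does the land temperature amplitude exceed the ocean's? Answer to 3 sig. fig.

C_ocean = 1030 × 4080 × 196 = 8.24×10^8 J/(m²·K).
C_land = 1240 × 848 × 2.93 = 3.08×10^6 J/(m²·K).
Undamped amplitude ∝ 1/C, so A_land/A_ocean = C_ocean/C_land = 267.

267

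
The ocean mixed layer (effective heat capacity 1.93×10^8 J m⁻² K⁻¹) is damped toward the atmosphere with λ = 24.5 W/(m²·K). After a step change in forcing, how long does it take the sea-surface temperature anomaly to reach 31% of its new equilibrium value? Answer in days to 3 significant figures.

33.8 days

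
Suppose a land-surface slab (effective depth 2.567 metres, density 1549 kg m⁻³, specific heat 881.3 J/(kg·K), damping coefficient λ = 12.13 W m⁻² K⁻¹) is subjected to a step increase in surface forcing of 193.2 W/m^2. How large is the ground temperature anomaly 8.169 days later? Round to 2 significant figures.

15 K

Areal heat capacity C = ρ c_p D = 1549 × 881.3 × 2.567 = 3.50×10^6 J/(m²·K).
τ = C / λ = 3.50×10^6 / 12.13 = 2.89×10^5 s.
Equilibrium anomaly ΔT_eq = F / λ = 193.2 / 12.13 = 15.9 K.
t = 8.169 days = 7.06×10^5 s, so t/τ = 2.44.
ΔT(t) = ΔT_eq (1 − e^(−t/τ)) = 15.9 × (1 − e^−2.44) = 14.5 K.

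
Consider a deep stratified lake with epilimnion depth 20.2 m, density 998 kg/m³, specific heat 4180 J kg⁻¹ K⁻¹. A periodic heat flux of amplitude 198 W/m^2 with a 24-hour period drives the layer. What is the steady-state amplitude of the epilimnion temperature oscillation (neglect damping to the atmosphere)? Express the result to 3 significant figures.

Areal heat capacity C = ρ c_p D = 998 × 4180 × 20.2 = 8.43×10^7 J/(m^2 K).
Angular frequency ω = 2π / T = 2π / 86400 s = 7.27×10^-5 s⁻¹.
Cω = 8.43×10^7 × 7.27×10^-5 = 6130 W/(m²·K).
Amplitude A = F₀ / (Cω) = 198 / 6130 = 0.0323 K.

0.0323 K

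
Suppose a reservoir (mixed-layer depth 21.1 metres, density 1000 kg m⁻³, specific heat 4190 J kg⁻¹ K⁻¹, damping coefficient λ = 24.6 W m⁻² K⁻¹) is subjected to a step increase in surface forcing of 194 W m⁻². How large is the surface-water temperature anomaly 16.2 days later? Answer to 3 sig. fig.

2.54 K

Areal heat capacity C = ρ c_p D = 1000 × 4190 × 21.1 = 8.84×10^7 J/(m²·K).
τ = C / λ = 8.84×10^7 / 24.6 = 3.59×10^6 s.
Equilibrium anomaly ΔT_eq = F / λ = 194 / 24.6 = 7.89 K.
t = 16.2 days = 1.40×10^6 s, so t/τ = 0.389.
ΔT(t) = ΔT_eq (1 − e^(−t/τ)) = 7.89 × (1 − e^−0.389) = 2.54 K.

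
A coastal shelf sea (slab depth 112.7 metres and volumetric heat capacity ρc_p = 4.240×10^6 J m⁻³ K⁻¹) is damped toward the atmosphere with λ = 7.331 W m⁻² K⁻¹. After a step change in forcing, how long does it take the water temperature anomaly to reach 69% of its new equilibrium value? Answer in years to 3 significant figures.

2.42 years

Areal heat capacity C = ρc_p × D = 4.240×10^6 × 112.7 = 4.78×10^8 J/(m²·K).
τ = C / λ = 4.78×10^8 / 7.331 = 6.52×10^7 s.
Fraction reached: 1 − e^(−t/τ) = 0.69 ⇒ t = −τ ln(1 − 0.69) = τ × 1.17.
t = 7.63×10^7 s = 2.42 years.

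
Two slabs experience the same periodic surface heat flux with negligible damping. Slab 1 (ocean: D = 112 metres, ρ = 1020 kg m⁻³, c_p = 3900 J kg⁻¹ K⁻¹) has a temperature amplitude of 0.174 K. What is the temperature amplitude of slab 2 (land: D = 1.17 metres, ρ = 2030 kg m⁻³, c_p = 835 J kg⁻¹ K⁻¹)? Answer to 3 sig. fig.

39.1 K

C_ocean = 4.46×10^8 J/(m²·K); C_land = 1.98×10^6 J/(m²·K).
A ∝ 1/C ⇒ A_land = A_ocean × C_ocean/C_land = 0.174 × 225 = 39.1 K.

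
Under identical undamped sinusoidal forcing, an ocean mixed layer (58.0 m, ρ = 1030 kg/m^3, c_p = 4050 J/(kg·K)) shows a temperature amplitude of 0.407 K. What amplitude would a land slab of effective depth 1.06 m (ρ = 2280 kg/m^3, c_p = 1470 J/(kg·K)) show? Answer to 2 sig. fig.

28 K

C_ocean = 2.42×10^8 J/(m²·K); C_land = 3.55×10^6 J/(m²·K).
A ∝ 1/C ⇒ A_land = A_ocean × C_ocean/C_land = 0.407 × 68.1 = 27.7 K.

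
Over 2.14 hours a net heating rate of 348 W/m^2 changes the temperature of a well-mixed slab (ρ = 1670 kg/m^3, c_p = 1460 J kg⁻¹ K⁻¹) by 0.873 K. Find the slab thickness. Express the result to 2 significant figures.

1.3 m

Heat input Q = F Δt = 348 × 7700 s = 2.68×10^6 J/m².
Required areal heat capacity C = Q / ΔT = 3.07×10^6 J/(m²·K).
Depth D = C / (ρ c_p) = 3.07×10^6 / (1670 × 1460) = 1.26 m.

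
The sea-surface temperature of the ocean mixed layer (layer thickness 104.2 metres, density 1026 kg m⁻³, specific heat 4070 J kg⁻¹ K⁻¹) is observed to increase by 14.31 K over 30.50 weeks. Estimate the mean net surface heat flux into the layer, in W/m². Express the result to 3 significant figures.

338

Areal heat capacity C = ρ c_p D = 1026 × 4070 × 104.2 = 4.35×10^8 J m⁻² K⁻¹.
Required heat per unit area: Q = C ΔT = 4.35×10^8 × 14.31 = 6.23×10^9 J/m².
Flux F = Q / Δt = 6.23×10^9 / 1.84×10^7 s = 338 W/m².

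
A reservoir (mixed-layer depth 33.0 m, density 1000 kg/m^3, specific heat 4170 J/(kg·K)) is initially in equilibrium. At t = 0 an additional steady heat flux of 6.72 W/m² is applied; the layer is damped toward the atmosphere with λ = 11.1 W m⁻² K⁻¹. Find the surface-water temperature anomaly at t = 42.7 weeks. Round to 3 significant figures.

0.530 K

Areal heat capacity C = ρ c_p D = 1000 × 4170 × 33.0 = 1.38×10^8 J m⁻² K⁻¹.
τ = C / λ = 1.38×10^8 / 11.1 = 1.24×10^7 s.
Equilibrium anomaly ΔT_eq = F / λ = 6.72 / 11.1 = 0.605 K.
t = 42.7 weeks = 2.58×10^7 s, so t/τ = 2.08.
ΔT(t) = ΔT_eq (1 − e^(−t/τ)) = 0.605 × (1 − e^−2.08) = 0.530 K.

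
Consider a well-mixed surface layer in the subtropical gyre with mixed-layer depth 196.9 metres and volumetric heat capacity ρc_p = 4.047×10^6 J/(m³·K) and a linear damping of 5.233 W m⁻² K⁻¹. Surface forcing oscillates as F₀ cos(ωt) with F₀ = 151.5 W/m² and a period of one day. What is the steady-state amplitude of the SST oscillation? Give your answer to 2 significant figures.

Areal heat capacity C = ρc_p × D = 4.047×10^6 × 196.9 = 7.97×10^8 J/(m²·K).
Angular frequency ω = 2π / T = 2π / 86400 s = 7.27×10^-5 s⁻¹.
√((Cω)² + λ²) = √((57900)² + 5.233²) = 57900 W/(m²·K).
Amplitude A = F₀ / √((Cω)²+λ²) = 151.5 / 57900 = 0.00261 K.

0.0026 K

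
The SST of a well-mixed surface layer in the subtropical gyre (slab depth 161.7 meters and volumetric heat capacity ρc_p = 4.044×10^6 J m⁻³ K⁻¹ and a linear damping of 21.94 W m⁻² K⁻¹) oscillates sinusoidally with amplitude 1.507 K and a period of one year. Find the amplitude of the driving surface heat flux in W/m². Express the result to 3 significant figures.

199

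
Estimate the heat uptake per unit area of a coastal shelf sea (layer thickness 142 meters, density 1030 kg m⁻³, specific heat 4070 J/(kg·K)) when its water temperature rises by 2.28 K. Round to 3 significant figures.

1.36×10^9

Areal heat capacity C = ρ c_p D = 1030 × 4070 × 142 = 5.95×10^8 J/(m^2 K).
ΔQ = C ΔT = 5.95×10^8 × 2.28 = 1.36×10^9 J/m².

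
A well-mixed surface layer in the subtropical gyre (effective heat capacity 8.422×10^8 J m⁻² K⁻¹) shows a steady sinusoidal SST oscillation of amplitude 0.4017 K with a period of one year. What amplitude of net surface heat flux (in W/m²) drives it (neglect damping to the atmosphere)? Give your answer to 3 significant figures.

67.4

Areal heat capacity C = 8.422×10^8 J m⁻² K⁻¹ (given).
ω = 2π / 3.15×10^7 s = 1.99×10^-7 s⁻¹.
Cω = 8.42×10^8 × 1.99×10^-7 = 168 W/(m²·K).
F₀ = A × Cω = 0.4017 × 168 = 67.4 W/m².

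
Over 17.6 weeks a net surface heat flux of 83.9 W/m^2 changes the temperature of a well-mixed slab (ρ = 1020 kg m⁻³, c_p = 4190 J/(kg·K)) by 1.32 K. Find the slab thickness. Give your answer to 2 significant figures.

160 m

Heat input Q = F Δt = 83.9 × 1.06×10^7 s = 8.93×10^8 J/m².
Required areal heat capacity C = Q / ΔT = 6.77×10^8 J/(m²·K).
Depth D = C / (ρ c_p) = 6.77×10^8 / (1020 × 4190) = 158 m.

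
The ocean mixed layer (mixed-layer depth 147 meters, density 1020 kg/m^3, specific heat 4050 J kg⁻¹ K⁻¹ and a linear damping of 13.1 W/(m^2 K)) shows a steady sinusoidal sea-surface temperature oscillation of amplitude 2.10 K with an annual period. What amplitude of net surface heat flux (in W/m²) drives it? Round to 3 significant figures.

256

Areal heat capacity C = ρ c_p D = 1020 × 4050 × 147 = 6.07×10^8 J/(m^2 K).
ω = 2π / 3.15×10^7 s = 1.99×10^-7 s⁻¹.
√((Cω)² + λ²) = √((121)² + 13.1²) = 122 W/(m²·K).
F₀ = A × √((Cω)²+λ²) = 2.10 × 122 = 256 W/m².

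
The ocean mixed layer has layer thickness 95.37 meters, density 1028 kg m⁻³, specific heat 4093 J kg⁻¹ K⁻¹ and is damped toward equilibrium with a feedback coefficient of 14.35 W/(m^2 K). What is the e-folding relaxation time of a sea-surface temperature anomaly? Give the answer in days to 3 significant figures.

Areal heat capacity C = ρ c_p D = 1028 × 4093 × 95.37 = 4.01×10^8 J/(m²·K).
Relaxation time τ = C / λ = 4.01×10^8 / 14.35 = 2.80×10^7 s.
In days: 2.80×10^7 s / (86400 s/day) = 324 days.

324 days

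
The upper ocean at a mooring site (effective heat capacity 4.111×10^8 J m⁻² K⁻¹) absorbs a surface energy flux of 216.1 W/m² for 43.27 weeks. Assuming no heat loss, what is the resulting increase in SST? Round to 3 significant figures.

13.8 K

Areal heat capacity C = 4.111×10^8 J m⁻² K⁻¹ (given).
Net heat input Q = F Δt = 216.1 × (43.27 weeks × 6.048×10^5 s/week) = 5.66×10^9 J/m².
ΔT = Q / C = 5.66×10^9 / 4.11×10^8 = 13.8 K.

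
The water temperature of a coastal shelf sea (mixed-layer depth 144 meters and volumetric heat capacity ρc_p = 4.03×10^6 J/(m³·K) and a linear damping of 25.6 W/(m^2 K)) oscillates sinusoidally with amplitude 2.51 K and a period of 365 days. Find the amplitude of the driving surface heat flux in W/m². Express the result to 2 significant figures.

Areal heat capacity C = ρc_p × D = 4.03×10^6 × 144 = 5.80×10^8 J/(m^2 K).
ω = 2π / 3.15×10^7 s = 1.99×10^-7 s⁻¹.
√((Cω)² + λ²) = √((116)² + 25.6²) = 118 W/(m²·K).
F₀ = A × √((Cω)²+λ²) = 2.51 × 118 = 297 W/m².

300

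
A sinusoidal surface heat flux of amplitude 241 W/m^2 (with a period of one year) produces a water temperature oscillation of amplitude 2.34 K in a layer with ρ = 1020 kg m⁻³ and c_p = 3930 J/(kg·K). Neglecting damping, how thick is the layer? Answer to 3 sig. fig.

129 m

ω = 2π / 3.15×10^7 s = 1.99×10^-7 s⁻¹.
Required C = F₀ / (A ω) = 241 / (2.34 × 1.99×10^-7) = 5.17×10^8 J/(m²·K).
D = C / (ρ c_p) = 5.17×10^8 / (1020 × 3930) = 129 m.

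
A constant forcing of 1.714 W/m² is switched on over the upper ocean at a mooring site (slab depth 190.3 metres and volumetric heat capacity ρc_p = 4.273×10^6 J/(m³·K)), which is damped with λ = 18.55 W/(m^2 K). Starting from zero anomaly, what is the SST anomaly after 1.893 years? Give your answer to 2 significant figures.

0.069 K

Areal heat capacity C = ρc_p × D = 4.273×10^6 × 190.3 = 8.13×10^8 J/(m²·K).
τ = C / λ = 8.13×10^8 / 18.55 = 4.38×10^7 s.
Equilibrium anomaly ΔT_eq = F / λ = 1.714 / 18.55 = 0.0924 K.
t = 1.893 years = 5.97×10^7 s, so t/τ = 1.36.
ΔT(t) = ΔT_eq (1 − e^(−t/τ)) = 0.0924 × (1 − e^−1.36) = 0.0687 K.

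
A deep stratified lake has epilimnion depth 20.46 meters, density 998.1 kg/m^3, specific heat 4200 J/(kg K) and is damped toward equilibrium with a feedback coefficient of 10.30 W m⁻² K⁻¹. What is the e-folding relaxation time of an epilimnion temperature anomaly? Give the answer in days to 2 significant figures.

96 days

Areal heat capacity C = ρ c_p D = 998.1 × 4200 × 20.46 = 8.58×10^7 J m⁻² K⁻¹.
Relaxation time τ = C / λ = 8.58×10^7 / 10.30 = 8.33×10^6 s.
In days: 8.33×10^6 s / (86400 s/day) = 96.4 days.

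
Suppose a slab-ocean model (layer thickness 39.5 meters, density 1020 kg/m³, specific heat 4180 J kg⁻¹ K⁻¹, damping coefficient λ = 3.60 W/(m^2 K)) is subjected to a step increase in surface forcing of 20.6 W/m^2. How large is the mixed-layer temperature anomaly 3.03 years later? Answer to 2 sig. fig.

5.0 K

Areal heat capacity C = ρ c_p D = 1020 × 4180 × 39.5 = 1.68×10^8 J/(m^2 K).
τ = C / λ = 1.68×10^8 / 3.60 = 4.68×10^7 s.
Equilibrium anomaly ΔT_eq = F / λ = 20.6 / 3.60 = 5.72 K.
t = 3.03 years = 9.56×10^7 s, so t/τ = 2.04.
ΔT(t) = ΔT_eq (1 − e^(−t/τ)) = 5.72 × (1 − e^−2.04) = 4.98 K.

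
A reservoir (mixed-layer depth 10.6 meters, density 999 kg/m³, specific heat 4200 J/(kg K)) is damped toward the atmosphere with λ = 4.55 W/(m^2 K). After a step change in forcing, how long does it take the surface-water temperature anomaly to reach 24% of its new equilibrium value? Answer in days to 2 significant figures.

31 days

Areal heat capacity C = ρ c_p D = 999 × 4200 × 10.6 = 4.45×10^7 J m⁻² K⁻¹.
τ = C / λ = 4.45×10^7 / 4.55 = 9.77×10^6 s.
Fraction reached: 1 − e^(−t/τ) = 0.24 ⇒ t = −τ ln(1 − 0.24) = τ × 0.274.
t = 2.68×10^6 s = 31.0 days.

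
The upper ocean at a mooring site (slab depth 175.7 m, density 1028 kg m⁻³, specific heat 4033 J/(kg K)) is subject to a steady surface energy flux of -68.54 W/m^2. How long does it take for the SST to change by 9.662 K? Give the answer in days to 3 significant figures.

1190 days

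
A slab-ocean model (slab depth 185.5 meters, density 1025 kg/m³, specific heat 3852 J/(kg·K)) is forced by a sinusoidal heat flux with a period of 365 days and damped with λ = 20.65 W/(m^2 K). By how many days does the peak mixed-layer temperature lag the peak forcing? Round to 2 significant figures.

Areal heat capacity C = ρ c_p D = 1025 × 3852 × 185.5 = 7.32×10^8 J m⁻² K⁻¹.
ω = 2π / 3.15×10^7 s = 1.99×10^-7 s⁻¹.
Phase lag φ = arctan(Cω/λ) = arctan(146/20.65) = 1.43 rad.
Time lag = φ / ω = 1.43 / 1.99×10^-7 = 7.18×10^6 s = 83.1 days.

83 days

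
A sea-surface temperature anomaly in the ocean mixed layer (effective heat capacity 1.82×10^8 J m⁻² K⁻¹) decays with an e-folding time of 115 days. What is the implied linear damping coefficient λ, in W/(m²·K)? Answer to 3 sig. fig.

Areal heat capacity C = 1.82×10^8 J m⁻² K⁻¹ (given).
τ = 115 days = 9.94×10^6 s.
λ = C / τ = 1.82×10^8 / 9.94×10^6 = 18.3 W/(m²·K).

18.3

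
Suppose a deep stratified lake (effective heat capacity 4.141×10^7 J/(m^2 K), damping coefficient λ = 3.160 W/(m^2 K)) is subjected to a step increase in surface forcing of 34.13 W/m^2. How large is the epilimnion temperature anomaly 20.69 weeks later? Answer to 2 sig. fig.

Areal heat capacity C = 4.141×10^7 J/(m^2 K) (given).
τ = C / λ = 4.14×10^7 / 3.160 = 1.31×10^7 s.
Equilibrium anomaly ΔT_eq = F / λ = 34.13 / 3.160 = 10.8 K.
t = 20.69 weeks = 1.25×10^7 s, so t/τ = 0.955.
ΔT(t) = ΔT_eq (1 − e^(−t/τ)) = 10.8 × (1 − e^−0.955) = 6.64 K.

6.6 K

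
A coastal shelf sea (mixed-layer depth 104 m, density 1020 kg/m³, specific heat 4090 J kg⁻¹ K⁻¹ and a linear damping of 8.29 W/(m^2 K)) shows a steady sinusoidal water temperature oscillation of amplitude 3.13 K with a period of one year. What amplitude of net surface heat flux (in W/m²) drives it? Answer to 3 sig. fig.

272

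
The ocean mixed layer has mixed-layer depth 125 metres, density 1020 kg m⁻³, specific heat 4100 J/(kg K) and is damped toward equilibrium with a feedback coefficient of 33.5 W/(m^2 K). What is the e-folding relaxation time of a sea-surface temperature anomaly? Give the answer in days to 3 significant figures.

Areal heat capacity C = ρ c_p D = 1020 × 4100 × 125 = 5.23×10^8 J m⁻² K⁻¹.
Relaxation time τ = C / λ = 5.23×10^8 / 33.5 = 1.56×10^7 s.
In days: 1.56×10^7 s / (86400 s/day) = 181 days.

181 days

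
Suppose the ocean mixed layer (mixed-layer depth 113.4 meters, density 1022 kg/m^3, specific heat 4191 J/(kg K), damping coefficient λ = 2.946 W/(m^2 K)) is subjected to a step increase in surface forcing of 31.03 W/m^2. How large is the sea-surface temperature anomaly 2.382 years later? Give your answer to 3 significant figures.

Areal heat capacity C = ρ c_p D = 1022 × 4191 × 113.4 = 4.86×10^8 J/(m^2 K).
τ = C / λ = 4.86×10^8 / 2.946 = 1.65×10^8 s.
Equilibrium anomaly ΔT_eq = F / λ = 31.03 / 2.946 = 10.5 K.
t = 2.382 years = 7.52×10^7 s, so t/τ = 0.456.
ΔT(t) = ΔT_eq (1 − e^(−t/τ)) = 10.5 × (1 − e^−0.456) = 3.86 K.

3.86 K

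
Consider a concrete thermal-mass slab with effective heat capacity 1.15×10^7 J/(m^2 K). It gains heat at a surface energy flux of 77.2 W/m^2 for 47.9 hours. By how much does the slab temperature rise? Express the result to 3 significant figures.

Areal heat capacity C = 1.15×10^7 J/(m^2 K) (given).
Net heat input Q = F Δt = 77.2 × (47.9 hours × 3600 s/hour) = 1.33×10^7 J/m².
ΔT = Q / C = 1.33×10^7 / 1.15×10^7 = 1.16 K.

1.16 K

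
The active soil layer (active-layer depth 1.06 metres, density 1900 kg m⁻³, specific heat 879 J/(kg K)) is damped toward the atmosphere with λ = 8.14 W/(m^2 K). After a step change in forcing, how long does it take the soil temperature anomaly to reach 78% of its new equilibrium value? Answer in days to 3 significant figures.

3.81 days

Areal heat capacity C = ρ c_p D = 1900 × 879 × 1.06 = 1.77×10^6 J/(m²·K).
τ = C / λ = 1.77×10^6 / 8.14 = 2.17×10^5 s.
Fraction reached: 1 − e^(−t/τ) = 0.78 ⇒ t = −τ ln(1 − 0.78) = τ × 1.51.
t = 3.29×10^5 s = 3.81 days.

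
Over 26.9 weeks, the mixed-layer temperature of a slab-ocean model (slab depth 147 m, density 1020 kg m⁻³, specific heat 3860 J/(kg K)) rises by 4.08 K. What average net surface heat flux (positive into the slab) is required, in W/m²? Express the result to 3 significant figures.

145

Areal heat capacity C = ρ c_p D = 1020 × 3860 × 147 = 5.79×10^8 J/(m²·K).
Required heat per unit area: Q = C ΔT = 5.79×10^8 × 4.08 = 2.36×10^9 J/m².
Flux F = Q / Δt = 2.36×10^9 / 1.63×10^7 s = 145 W/m².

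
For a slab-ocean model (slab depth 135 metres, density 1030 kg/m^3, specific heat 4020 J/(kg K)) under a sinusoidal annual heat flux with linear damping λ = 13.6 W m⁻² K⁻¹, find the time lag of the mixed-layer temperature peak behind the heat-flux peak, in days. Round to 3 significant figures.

84.2 days

Areal heat capacity C = ρ c_p D = 1030 × 4020 × 135 = 5.59×10^8 J/(m²·K).
ω = 2π / 3.15×10^7 s = 1.99×10^-7 s⁻¹.
Phase lag φ = arctan(Cω/λ) = arctan(111/13.6) = 1.45 rad.
Time lag = φ / ω = 1.45 / 1.99×10^-7 = 7.27×10^6 s = 84.2 days.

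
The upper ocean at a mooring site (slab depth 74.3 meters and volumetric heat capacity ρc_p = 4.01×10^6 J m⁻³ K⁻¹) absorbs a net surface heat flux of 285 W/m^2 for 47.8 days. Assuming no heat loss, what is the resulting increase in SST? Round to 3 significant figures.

3.95 K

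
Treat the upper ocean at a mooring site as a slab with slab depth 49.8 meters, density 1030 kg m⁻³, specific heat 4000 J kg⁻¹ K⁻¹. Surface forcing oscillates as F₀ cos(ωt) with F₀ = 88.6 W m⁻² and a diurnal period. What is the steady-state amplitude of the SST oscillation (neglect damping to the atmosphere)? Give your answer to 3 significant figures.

Areal heat capacity C = ρ c_p D = 1030 × 4000 × 49.8 = 2.05×10^8 J/(m²·K).
Angular frequency ω = 2π / T = 2π / 86400 s = 7.27×10^-5 s⁻¹.
Cω = 2.05×10^8 × 7.27×10^-5 = 14900 W/(m²·K).
Amplitude A = F₀ / (Cω) = 88.6 / 14900 = 0.00594 K.

0.00594 K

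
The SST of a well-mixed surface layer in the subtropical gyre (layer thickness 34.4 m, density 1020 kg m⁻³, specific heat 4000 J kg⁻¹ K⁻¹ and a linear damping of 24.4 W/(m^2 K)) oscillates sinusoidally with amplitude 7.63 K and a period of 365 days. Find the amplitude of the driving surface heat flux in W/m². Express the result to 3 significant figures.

Areal heat capacity C = ρ c_p D = 1020 × 4000 × 34.4 = 1.40×10^8 J m⁻² K⁻¹.
ω = 2π / 3.15×10^7 s = 1.99×10^-7 s⁻¹.
√((Cω)² + λ²) = √((28.0)² + 24.4²) = 37.1 W/(m²·K).
F₀ = A × √((Cω)²+λ²) = 7.63 × 37.1 = 283 W/m².

283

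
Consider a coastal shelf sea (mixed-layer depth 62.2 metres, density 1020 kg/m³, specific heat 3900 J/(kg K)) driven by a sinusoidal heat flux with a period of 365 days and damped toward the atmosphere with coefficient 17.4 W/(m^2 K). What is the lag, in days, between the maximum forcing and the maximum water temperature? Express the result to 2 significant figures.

72 days

Areal heat capacity C = ρ c_p D = 1020 × 3900 × 62.2 = 2.47×10^8 J/(m²·K).
ω = 2π / 3.15×10^7 s = 1.99×10^-7 s⁻¹.
Phase lag φ = arctan(Cω/λ) = arctan(49.3/17.4) = 1.23 rad.
Time lag = φ / ω = 1.23 / 1.99×10^-7 = 6.18×10^6 s = 71.5 days.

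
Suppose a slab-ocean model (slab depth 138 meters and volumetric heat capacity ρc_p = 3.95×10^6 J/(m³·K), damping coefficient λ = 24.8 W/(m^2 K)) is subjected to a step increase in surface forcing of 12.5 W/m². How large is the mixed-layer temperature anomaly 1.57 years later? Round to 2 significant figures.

Areal heat capacity C = ρc_p × D = 3.95×10^6 × 138 = 5.45×10^8 J m⁻² K⁻¹.
τ = C / λ = 5.45×10^8 / 24.8 = 2.20×10^7 s.
Equilibrium anomaly ΔT_eq = F / λ = 12.5 / 24.8 = 0.504 K.
t = 1.57 years = 4.95×10^7 s, so t/τ = 2.25.
ΔT(t) = ΔT_eq (1 − e^(−t/τ)) = 0.504 × (1 − e^−2.25) = 0.451 K.

0.45 K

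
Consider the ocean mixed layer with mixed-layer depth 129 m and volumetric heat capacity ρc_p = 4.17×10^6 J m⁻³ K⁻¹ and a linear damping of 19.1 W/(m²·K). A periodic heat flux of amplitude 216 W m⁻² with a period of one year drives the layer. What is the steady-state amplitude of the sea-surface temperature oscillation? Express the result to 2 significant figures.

2.0 K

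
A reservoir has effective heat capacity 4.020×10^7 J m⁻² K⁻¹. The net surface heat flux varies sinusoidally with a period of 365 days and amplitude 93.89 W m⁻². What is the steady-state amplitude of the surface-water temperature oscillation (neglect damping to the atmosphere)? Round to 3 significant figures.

11.7 K

Areal heat capacity C = 4.020×10^7 J m⁻² K⁻¹ (given).
Angular frequency ω = 2π / T = 2π / 3.15×10^7 s = 1.99×10^-7 s⁻¹.
Cω = 4.02×10^7 × 1.99×10^-7 = 8.01 W/(m²·K).
Amplitude A = F₀ / (Cω) = 93.89 / 8.01 = 11.7 K.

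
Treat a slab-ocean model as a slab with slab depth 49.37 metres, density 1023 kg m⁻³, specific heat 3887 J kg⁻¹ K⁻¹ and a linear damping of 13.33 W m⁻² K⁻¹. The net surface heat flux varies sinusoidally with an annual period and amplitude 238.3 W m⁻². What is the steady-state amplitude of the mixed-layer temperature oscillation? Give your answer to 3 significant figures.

5.77 K

Areal heat capacity C = ρ c_p D = 1023 × 3887 × 49.37 = 1.96×10^8 J/(m²·K).
Angular frequency ω = 2π / T = 2π / 3.15×10^7 s = 1.99×10^-7 s⁻¹.
√((Cω)² + λ²) = √((39.1)² + 13.33²) = 41.3 W/(m²·K).
Amplitude A = F₀ / √((Cω)²+λ²) = 238.3 / 41.3 = 5.77 K.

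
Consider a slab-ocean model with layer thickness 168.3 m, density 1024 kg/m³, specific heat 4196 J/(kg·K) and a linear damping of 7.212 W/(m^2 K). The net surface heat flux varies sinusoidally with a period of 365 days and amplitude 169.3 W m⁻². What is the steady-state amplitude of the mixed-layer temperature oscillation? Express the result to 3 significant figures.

Areal heat capacity C = ρ c_p D = 1024 × 4196 × 168.3 = 7.23×10^8 J/(m^2 K).
Angular frequency ω = 2π / T = 2π / 3.15×10^7 s = 1.99×10^-7 s⁻¹.
√((Cω)² + λ²) = √((144)² + 7.212²) = 144 W/(m²·K).
Amplitude A = F₀ / √((Cω)²+λ²) = 169.3 / 144 = 1.17 K.

1.17 K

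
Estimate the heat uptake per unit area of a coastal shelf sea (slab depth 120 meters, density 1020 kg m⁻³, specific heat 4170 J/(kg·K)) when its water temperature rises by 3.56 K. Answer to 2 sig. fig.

1.8×10^9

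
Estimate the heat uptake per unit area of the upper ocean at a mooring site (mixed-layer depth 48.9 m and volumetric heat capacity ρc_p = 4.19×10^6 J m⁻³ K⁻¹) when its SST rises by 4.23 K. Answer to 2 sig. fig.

Areal heat capacity C = ρc_p × D = 4.19×10^6 × 48.9 = 2.05×10^8 J/(m^2 K).
ΔQ = C ΔT = 2.05×10^8 × 4.23 = 8.67×10^8 J/m².

8.7×10^8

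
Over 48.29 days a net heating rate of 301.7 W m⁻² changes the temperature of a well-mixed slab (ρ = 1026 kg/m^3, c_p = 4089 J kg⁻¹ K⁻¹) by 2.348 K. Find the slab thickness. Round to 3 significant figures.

128 m

Heat input Q = F Δt = 301.7 × 4.17×10^6 s = 1.26×10^9 J/m².
Required areal heat capacity C = Q / ΔT = 5.36×10^8 J/(m²·K).
Depth D = C / (ρ c_p) = 5.36×10^8 / (1026 × 4089) = 128 m.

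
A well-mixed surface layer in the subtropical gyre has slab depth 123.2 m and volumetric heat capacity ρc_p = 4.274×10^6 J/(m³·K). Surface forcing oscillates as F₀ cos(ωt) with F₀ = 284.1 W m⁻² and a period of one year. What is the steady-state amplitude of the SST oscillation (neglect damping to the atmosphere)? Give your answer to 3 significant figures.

Areal heat capacity C = ρc_p × D = 4.274×10^6 × 123.2 = 5.27×10^8 J/(m^2 K).
Angular frequency ω = 2π / T = 2π / 3.15×10^7 s = 1.99×10^-7 s⁻¹.
Cω = 5.27×10^8 × 1.99×10^-7 = 105 W/(m²·K).
Amplitude A = F₀ / (Cω) = 284.1 / 105 = 2.71 K.

2.71 K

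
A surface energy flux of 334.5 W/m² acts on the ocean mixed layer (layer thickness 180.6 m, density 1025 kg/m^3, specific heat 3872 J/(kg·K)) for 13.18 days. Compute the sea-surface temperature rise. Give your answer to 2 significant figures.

0.53 K

Areal heat capacity C = ρ c_p D = 1025 × 3872 × 180.6 = 7.17×10^8 J/(m²·K).
Net heat input Q = F Δt = 334.5 × (13.18 days × 86400 s/day) = 3.81×10^8 J/m².
ΔT = Q / C = 3.81×10^8 / 7.17×10^8 = 0.531 K.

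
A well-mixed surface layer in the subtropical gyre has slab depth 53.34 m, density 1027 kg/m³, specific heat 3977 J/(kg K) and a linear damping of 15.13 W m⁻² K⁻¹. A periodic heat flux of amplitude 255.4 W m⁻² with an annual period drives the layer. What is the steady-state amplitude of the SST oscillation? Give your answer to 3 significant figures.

5.56 K

Areal heat capacity C = ρ c_p D = 1027 × 3977 × 53.34 = 2.18×10^8 J m⁻² K⁻¹.
Angular frequency ω = 2π / T = 2π / 3.15×10^7 s = 1.99×10^-7 s⁻¹.
√((Cω)² + λ²) = √((43.4)² + 15.13²) = 46.0 W/(m²·K).
Amplitude A = F₀ / √((Cω)²+λ²) = 255.4 / 46.0 = 5.56 K.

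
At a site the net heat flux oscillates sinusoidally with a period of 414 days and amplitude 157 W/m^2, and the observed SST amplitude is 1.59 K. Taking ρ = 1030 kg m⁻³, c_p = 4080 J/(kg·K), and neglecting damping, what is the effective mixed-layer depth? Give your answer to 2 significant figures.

ω = 2π / 3.58×10^7 s = 1.76×10^-7 s⁻¹.
Required C = F₀ / (A ω) = 157 / (1.59 × 1.76×10^-7) = 5.62×10^8 J/(m²·K).
D = C / (ρ c_p) = 5.62×10^8 / (1030 × 4080) = 134 m.

130 m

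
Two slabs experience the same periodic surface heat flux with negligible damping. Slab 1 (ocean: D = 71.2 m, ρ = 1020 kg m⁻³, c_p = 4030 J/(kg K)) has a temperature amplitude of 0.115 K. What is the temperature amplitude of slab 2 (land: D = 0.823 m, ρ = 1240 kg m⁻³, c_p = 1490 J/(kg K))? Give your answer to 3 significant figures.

C_ocean = 2.93×10^8 J/(m²·K); C_land = 1.52×10^6 J/(m²·K).
A ∝ 1/C ⇒ A_land = A_ocean × C_ocean/C_land = 0.115 × 192 = 22.1 K.

22.1 K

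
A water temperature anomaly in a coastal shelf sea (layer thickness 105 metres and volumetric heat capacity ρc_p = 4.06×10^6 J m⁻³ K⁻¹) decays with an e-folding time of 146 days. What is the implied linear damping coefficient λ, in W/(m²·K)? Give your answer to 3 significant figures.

Areal heat capacity C = ρc_p × D = 4.06×10^6 × 105 = 4.26×10^8 J/(m^2 K).
τ = 146 days = 1.26×10^7 s.
λ = C / τ = 4.26×10^8 / 1.26×10^7 = 33.8 W/(m²·K).

33.8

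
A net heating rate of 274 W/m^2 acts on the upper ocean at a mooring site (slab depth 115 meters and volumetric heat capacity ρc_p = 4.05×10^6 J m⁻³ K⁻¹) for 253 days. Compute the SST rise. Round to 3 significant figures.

Areal heat capacity C = ρc_p × D = 4.05×10^6 × 115 = 4.66×10^8 J/(m^2 K).
Net heat input Q = F Δt = 274 × (253 days × 86400 s/day) = 5.99×10^9 J/m².
ΔT = Q / C = 5.99×10^9 / 4.66×10^8 = 12.9 K.

12.9 K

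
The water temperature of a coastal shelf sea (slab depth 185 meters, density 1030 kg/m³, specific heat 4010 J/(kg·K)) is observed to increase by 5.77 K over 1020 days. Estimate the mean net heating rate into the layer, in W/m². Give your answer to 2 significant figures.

Areal heat capacity C = ρ c_p D = 1030 × 4010 × 185 = 7.64×10^8 J/(m²·K).
Required heat per unit area: Q = C ΔT = 7.64×10^8 × 5.77 = 4.41×10^9 J/m².
Flux F = Q / Δt = 4.41×10^9 / 8.81×10^7 s = 50.0 W/m².

50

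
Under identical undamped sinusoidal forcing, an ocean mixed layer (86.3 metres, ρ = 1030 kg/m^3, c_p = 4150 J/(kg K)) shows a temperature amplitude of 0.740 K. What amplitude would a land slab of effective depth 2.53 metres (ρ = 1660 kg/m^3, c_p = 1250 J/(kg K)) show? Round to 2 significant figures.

52 K

C_ocean = 3.69×10^8 J/(m²·K); C_land = 5.25×10^6 J/(m²·K).
A ∝ 1/C ⇒ A_land = A_ocean × C_ocean/C_land = 0.740 × 70.3 = 52.0 K.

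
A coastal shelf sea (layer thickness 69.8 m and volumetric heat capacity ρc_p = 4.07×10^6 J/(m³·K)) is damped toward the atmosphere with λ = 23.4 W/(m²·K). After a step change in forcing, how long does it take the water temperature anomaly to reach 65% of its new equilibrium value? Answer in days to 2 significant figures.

150 days

Areal heat capacity C = ρc_p × D = 4.07×10^6 × 69.8 = 2.84×10^8 J/(m²·K).
τ = C / λ = 2.84×10^8 / 23.4 = 1.21×10^7 s.
Fraction reached: 1 − e^(−t/τ) = 0.65 ⇒ t = −τ ln(1 − 0.65) = τ × 1.05.
t = 1.27×10^7 s = 148 days.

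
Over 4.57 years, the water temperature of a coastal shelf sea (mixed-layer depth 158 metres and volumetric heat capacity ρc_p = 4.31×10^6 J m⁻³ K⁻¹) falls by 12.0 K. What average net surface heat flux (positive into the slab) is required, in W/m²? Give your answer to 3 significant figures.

-56.7

Areal heat capacity C = ρc_p × D = 4.31×10^6 × 158 = 6.81×10^8 J/(m²·K).
Required heat per unit area: Q = C ΔT = 6.81×10^8 × -12.0 = -8.17×10^9 J/m².
Flux F = Q / Δt = -8.17×10^9 / 1.44×10^8 s = -56.7 W/m².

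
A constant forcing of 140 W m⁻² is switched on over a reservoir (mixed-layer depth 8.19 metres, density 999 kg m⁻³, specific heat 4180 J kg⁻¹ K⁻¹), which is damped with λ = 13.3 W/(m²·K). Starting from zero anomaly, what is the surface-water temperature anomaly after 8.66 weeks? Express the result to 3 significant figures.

Areal heat capacity C = ρ c_p D = 999 × 4180 × 8.19 = 3.42×10^7 J/(m^2 K).
τ = C / λ = 3.42×10^7 / 13.3 = 2.57×10^6 s.
Equilibrium anomaly ΔT_eq = F / λ = 140 / 13.3 = 10.5 K.
t = 8.66 weeks = 5.24×10^6 s, so t/τ = 2.04.
ΔT(t) = ΔT_eq (1 − e^(−t/τ)) = 10.5 × (1 − e^−2.04) = 9.15 K.

9.15 K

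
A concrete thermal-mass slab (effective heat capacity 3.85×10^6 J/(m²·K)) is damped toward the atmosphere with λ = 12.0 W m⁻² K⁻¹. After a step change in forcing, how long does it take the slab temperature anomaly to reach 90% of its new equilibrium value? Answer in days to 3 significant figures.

8.55 days

Areal heat capacity C = 3.85×10^6 J/(m²·K) (given).
τ = C / λ = 3.85×10^6 / 12.0 = 3.21×10^5 s.
Fraction reached: 1 − e^(−t/τ) = 0.90 ⇒ t = −τ ln(1 − 0.90) = τ × 2.30.
t = 7.39×10^5 s = 8.55 days.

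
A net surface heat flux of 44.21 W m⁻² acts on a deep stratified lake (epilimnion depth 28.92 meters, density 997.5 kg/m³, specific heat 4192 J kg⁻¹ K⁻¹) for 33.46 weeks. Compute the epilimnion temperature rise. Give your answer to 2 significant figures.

7.4 K

Areal heat capacity C = ρ c_p D = 997.5 × 4192 × 28.92 = 1.21×10^8 J m⁻² K⁻¹.
Net heat input Q = F Δt = 44.21 × (33.46 weeks × 6.048×10^5 s/week) = 8.95×10^8 J/m².
ΔT = Q / C = 8.95×10^8 / 1.21×10^8 = 7.40 K.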